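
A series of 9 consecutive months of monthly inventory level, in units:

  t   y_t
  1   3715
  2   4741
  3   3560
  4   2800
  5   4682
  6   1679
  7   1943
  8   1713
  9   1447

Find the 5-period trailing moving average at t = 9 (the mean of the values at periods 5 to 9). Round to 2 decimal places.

2292.80

Sum of periods 5–9: 4682 + 1679 + 1943 + 1713 + 1447 = 11464
Divide by 5: 11464 / 5 = 2292.80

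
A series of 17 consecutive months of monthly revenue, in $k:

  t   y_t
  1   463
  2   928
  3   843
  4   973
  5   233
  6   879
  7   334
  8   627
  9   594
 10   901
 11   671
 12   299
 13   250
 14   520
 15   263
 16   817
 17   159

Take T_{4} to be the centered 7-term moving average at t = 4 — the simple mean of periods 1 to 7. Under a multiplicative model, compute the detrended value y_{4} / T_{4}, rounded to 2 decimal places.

1.46

Trend T_4 = (463 + 928 + 843 + 973 + 233 + 879 + 334) / 7 = 4653/7 = 664.7143
Ratio to trend: 973 / 664.7143 = 1.46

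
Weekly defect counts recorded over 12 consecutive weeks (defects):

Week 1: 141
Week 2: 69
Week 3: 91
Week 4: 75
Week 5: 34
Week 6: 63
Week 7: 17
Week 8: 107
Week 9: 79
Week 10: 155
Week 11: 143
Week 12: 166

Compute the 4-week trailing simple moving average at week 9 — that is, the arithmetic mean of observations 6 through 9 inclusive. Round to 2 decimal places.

66.50

Sum of periods 6–9: 63 + 17 + 107 + 79 = 266
Divide by 4: 266 / 4 = 66.50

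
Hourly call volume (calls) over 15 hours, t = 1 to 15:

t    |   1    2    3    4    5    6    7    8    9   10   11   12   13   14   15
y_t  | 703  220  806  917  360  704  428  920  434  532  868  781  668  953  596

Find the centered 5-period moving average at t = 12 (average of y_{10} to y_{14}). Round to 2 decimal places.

760.40

Sum of periods 10–14: 532 + 868 + 781 + 668 + 953 = 3802
Divide by 5: 3802 / 5 = 760.40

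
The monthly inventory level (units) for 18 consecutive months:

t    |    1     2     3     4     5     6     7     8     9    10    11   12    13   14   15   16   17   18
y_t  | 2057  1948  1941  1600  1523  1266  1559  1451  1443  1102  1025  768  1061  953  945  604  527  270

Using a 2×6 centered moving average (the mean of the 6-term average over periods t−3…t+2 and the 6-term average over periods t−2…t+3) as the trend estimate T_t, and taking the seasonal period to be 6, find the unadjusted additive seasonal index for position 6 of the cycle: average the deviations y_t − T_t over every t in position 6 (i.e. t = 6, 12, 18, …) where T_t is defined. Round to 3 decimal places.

-249.167

Season position 6 occurs at t = 6, 12 (where T_t is defined).
t=6: T_6 = 1515.16667; y_6 − T_6 = 1266 − 1515.16667 = -249.16667
t=12: T_12 = 1017.16667; y_12 − T_12 = 768 − 1017.16667 = -249.16667
Mean deviation: (-249.16667 + -249.16667) / 2 = -249.167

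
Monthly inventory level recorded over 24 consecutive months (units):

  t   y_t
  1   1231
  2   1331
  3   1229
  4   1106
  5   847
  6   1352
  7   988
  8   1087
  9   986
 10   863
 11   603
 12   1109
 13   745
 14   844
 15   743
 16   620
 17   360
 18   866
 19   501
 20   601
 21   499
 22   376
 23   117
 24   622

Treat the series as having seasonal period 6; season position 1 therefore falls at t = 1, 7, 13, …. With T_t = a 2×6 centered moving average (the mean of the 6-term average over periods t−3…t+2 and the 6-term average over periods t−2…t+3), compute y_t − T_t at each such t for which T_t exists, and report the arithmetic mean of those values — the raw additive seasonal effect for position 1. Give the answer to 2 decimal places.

-52.83

Season position 1 occurs at t = 7, 13, 19 (where T_t is defined).
t=7: T_7 = 1040.7500; y_7 − T_7 = 988 − 1040.7500 = -52.7500
t=13: T_13 = 797.5833; y_13 − T_13 = 745 − 797.5833 = -52.5833
t=19: T_19 = 554.1667; y_19 − T_19 = 501 − 554.1667 = -53.1667
Mean deviation: (-52.7500 + -52.5833 + -53.1667) / 3 = -52.83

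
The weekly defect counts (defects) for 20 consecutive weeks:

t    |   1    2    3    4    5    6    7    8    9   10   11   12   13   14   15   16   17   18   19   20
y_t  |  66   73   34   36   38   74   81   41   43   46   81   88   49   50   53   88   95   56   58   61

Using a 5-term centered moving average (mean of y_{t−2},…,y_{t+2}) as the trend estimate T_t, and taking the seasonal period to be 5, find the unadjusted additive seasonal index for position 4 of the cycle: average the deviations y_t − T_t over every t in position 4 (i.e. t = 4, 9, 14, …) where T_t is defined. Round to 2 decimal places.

Season position 4 occurs at t = 4, 9, 14 (where T_t is defined).
t=4: T_4 = 51.0000; y_4 − T_4 = 36 − 51.0000 = -15.0000
t=9: T_9 = 58.4000; y_9 − T_9 = 43 − 58.4000 = -15.4000
t=14: T_14 = 65.6000; y_14 − T_14 = 50 − 65.6000 = -15.6000
Mean deviation: (-15.0000 + -15.4000 + -15.6000) / 3 = -15.33

-15.33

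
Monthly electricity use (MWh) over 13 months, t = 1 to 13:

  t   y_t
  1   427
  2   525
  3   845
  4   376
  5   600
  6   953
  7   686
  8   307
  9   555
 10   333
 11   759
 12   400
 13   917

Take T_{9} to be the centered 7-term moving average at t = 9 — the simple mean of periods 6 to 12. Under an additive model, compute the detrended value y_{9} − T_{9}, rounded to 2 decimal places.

-15.43

Trend T_9 = (953 + 686 + 307 + 555 + 333 + 759 + 400) / 7 = 3993/7 = 570.4286
Detrended value: 555 − 570.4286 = -15.43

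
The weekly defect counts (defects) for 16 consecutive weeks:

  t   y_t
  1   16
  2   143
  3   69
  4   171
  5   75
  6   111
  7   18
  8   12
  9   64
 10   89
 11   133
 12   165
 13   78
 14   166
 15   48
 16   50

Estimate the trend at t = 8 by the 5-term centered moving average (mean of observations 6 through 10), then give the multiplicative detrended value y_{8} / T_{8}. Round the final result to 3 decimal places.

Trend T_8 = (111 + 18 + 12 + 64 + 89) / 5 = 294/5 = 58.80000
Ratio to trend: 12 / 58.80000 = 0.204

0.204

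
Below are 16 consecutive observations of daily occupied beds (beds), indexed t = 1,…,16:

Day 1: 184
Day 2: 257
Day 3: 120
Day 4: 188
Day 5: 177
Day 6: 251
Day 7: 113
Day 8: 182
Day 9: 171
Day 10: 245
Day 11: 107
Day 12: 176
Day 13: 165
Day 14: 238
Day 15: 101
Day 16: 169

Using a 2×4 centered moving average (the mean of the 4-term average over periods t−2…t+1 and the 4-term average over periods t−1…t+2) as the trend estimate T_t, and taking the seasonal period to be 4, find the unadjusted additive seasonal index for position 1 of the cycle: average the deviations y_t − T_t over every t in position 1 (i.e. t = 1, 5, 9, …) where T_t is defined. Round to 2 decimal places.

-5.96

Season position 1 occurs at t = 5, 9, 13 (where T_t is defined).
t=5: T_5 = 183.1250; y_5 − T_5 = 177 − 183.1250 = -6.1250
t=9: T_9 = 177.0000; y_9 − T_9 = 171 − 177.0000 = -6.0000
t=13: T_13 = 170.7500; y_13 − T_13 = 165 − 170.7500 = -5.7500
Mean deviation: (-6.1250 + -6.0000 + -5.7500) / 3 = -5.96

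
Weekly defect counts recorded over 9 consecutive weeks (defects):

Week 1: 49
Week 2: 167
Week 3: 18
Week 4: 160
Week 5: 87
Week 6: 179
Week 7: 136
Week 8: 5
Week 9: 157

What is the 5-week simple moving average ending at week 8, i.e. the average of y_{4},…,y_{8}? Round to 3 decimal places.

Sum of periods 4–8: 160 + 87 + 179 + 136 + 5 = 567
Divide by 5: 567 / 5 = 113.400

113.400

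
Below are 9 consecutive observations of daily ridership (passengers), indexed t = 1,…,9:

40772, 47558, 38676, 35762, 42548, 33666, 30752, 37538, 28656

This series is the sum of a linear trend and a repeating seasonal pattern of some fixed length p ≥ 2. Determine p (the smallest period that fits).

First differences y_{t+1} − y_t: 6786, -8882, -2914, 6786, -8882, -2914, 6786, -8882, …
The difference pattern repeats every 3 terms and not for any smaller step, so p = 3.

3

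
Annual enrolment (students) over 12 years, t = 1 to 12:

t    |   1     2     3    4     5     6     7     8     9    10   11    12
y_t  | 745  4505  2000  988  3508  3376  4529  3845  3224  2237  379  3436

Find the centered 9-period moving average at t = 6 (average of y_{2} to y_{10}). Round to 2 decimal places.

Sum of periods 2–10: 4505 + 2000 + 988 + 3508 + 3376 + 4529 + 3845 + 3224 + 2237 = 28212
Divide by 9: 28212 / 9 = 3134.67

3134.67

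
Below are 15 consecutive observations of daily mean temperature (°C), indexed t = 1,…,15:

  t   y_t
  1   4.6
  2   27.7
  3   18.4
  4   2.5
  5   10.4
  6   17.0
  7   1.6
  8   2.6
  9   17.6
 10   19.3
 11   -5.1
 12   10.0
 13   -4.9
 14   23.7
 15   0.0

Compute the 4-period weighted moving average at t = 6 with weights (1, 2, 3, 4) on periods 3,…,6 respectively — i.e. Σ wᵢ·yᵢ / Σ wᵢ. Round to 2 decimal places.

Weighted sum: 1·18.4 + 2·2.5 + 3·10.4 + 4·17.0 = 18.4 + 5.0 + 31.2 + 68.0 = 122.6
Weight total: 1 + 2 + 3 + 4 = 10
WMA = 122.6 / 10 = 12.26

12.26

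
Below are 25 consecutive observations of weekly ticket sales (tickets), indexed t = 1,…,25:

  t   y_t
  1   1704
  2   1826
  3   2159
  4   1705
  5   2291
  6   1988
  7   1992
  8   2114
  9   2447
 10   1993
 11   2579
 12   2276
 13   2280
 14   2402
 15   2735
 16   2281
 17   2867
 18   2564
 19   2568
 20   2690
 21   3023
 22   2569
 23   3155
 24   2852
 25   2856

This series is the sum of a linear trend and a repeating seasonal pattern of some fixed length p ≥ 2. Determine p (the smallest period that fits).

First differences y_{t+1} − y_t: 122, 333, -454, 586, -303, 4, 122, 333, -454, 586, -303, 4, 122, 333, …
The difference pattern repeats every 6 terms and not for any smaller step, so p = 6.

6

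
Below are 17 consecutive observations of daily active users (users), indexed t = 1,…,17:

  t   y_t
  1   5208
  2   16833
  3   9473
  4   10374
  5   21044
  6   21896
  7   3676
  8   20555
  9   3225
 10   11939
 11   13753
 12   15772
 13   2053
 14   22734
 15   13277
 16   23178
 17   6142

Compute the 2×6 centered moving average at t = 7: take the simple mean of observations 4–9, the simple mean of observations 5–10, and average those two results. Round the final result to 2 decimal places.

13592.08

Sum over 4–9: 10374 + 21044 + 21896 + 3676 + 20555 + 3225 = 80770
Sum over 5–10: 21044 + 21896 + 3676 + 20555 + 3225 + 11939 = 82335
CMA at t=7 = (80770 + 82335) / (2·6) = 163105 / 12 = 13592.08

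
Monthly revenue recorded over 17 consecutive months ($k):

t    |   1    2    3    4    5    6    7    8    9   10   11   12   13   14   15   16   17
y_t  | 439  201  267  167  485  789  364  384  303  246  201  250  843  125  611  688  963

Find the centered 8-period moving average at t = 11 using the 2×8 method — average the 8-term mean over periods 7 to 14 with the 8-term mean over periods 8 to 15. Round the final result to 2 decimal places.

Sum over 7–14: 364 + 384 + 303 + 246 + 201 + 250 + 843 + 125 = 2716
Sum over 8–15: 384 + 303 + 246 + 201 + 250 + 843 + 125 + 611 = 2963
CMA at t=11 = (2716 + 2963) / (2·8) = 5679 / 16 = 354.94

354.94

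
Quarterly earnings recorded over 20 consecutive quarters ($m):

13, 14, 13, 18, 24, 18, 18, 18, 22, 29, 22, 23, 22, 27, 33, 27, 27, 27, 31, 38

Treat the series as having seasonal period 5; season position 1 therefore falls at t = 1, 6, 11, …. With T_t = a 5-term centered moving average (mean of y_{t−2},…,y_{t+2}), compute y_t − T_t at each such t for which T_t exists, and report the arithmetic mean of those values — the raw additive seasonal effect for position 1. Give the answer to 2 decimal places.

Season position 1 occurs at t = 6, 11, 16 (where T_t is defined).
t=6: T_6 = 19.2000; y_6 − T_6 = 18 − 19.2000 = -1.2000
t=11: T_11 = 23.6000; y_11 − T_11 = 22 − 23.6000 = -1.6000
t=16: T_16 = 28.2000; y_16 − T_16 = 27 − 28.2000 = -1.2000
Mean deviation: (-1.2000 + -1.6000 + -1.2000) / 3 = -1.33

-1.33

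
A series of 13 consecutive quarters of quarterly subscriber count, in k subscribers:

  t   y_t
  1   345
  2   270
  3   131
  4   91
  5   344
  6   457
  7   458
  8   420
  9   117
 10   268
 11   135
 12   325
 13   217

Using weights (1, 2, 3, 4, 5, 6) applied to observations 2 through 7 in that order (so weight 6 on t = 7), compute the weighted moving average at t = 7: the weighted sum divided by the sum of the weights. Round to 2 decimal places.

343.52

Weighted sum: 1·270 + 2·131 + 3·91 + 4·344 + 5·457 + 6·458 = 270 + 262 + 273 + 1376 + 2285 + 2748 = 7214
Weight total: 1 + 2 + 3 + 4 + 5 + 6 = 21
WMA = 7214 / 21 = 343.52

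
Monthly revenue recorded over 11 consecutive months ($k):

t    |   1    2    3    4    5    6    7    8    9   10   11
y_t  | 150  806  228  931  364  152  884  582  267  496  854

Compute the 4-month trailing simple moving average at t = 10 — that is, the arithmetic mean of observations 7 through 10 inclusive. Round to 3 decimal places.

Sum of periods 7–10: 884 + 582 + 267 + 496 = 2229
Divide by 4: 2229 / 4 = 557.250

557.250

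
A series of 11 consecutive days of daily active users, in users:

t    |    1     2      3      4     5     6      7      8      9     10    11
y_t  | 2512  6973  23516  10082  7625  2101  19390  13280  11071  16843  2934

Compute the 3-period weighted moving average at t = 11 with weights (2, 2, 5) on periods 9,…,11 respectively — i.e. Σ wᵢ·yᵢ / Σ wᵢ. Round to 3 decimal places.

7833.111

Weighted sum: 2·11071 + 2·16843 + 5·2934 = 22142 + 33686 + 14670 = 70498
Weight total: 2 + 2 + 5 = 9
WMA = 70498 / 9 = 7833.111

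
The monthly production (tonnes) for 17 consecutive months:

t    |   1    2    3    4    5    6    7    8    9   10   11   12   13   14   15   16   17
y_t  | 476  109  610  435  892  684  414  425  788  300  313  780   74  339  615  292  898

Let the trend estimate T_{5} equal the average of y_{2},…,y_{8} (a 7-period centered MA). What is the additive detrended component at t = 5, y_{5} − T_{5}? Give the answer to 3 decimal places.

382.143

Trend T_5 = (109 + 610 + 435 + 892 + 684 + 414 + 425) / 7 = 3569/7 = 509.85714
Detrended value: 892 − 509.85714 = 382.143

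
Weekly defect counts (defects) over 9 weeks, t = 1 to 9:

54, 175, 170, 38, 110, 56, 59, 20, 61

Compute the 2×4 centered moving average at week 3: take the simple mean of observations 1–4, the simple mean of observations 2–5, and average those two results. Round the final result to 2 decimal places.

Sum over 1–4: 54 + 175 + 170 + 38 = 437
Sum over 2–5: 175 + 170 + 38 + 110 = 493
CMA at t=3 = (437 + 493) / (2·4) = 930 / 8 = 116.25

116.25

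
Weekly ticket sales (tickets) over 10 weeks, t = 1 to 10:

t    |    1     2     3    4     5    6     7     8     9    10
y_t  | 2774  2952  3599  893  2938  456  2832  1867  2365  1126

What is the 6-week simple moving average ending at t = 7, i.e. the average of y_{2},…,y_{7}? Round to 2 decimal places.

2278.33

Sum of periods 2–7: 2952 + 3599 + 893 + 2938 + 456 + 2832 = 13670
Divide by 6: 13670 / 6 = 2278.33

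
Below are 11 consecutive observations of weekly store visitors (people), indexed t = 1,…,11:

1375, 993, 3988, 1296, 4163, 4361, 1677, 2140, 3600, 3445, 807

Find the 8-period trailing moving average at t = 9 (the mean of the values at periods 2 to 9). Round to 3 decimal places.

Sum of periods 2–9: 993 + 3988 + 1296 + 4163 + 4361 + 1677 + 2140 + 3600 = 22218
Divide by 8: 22218 / 8 = 2777.250

2777.250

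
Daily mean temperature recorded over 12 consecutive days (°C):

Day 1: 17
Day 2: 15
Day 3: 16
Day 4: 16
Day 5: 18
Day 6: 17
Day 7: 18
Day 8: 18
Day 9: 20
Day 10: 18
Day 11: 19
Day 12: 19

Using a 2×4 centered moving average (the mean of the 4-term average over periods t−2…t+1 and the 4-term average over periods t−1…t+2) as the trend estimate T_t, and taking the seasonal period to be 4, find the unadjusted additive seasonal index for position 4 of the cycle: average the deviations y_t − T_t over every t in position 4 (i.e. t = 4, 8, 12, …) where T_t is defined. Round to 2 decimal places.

Season position 4 occurs at t = 4, 8 (where T_t is defined).
t=4: T_4 = 16.5000; y_4 − T_4 = 16 − 16.5000 = -0.5000
t=8: T_8 = 18.3750; y_8 − T_8 = 18 − 18.3750 = -0.3750
Mean deviation: (-0.5000 + -0.3750) / 2 = -0.44

-0.44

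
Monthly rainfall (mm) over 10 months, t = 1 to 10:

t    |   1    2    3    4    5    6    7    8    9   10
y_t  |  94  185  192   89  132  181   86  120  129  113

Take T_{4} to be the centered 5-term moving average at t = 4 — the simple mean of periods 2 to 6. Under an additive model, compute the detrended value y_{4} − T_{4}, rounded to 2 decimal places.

Trend T_4 = (185 + 192 + 89 + 132 + 181) / 5 = 779/5 = 155.8000
Detrended value: 89 − 155.8000 = -66.80

-66.80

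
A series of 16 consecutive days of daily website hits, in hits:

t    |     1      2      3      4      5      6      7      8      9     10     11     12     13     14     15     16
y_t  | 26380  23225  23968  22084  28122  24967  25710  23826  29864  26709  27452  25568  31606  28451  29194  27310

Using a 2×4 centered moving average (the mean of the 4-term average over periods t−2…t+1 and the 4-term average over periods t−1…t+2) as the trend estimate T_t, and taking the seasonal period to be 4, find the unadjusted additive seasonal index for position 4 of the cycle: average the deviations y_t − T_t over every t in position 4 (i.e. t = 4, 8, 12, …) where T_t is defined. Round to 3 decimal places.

-2483.500

Season position 4 occurs at t = 4, 8, 12 (where T_t is defined).
t=4: T_4 = 24567.50000; y_4 − T_4 = 22084 − 24567.50000 = -2483.50000
t=8: T_8 = 26309.50000; y_8 − T_8 = 23826 − 26309.50000 = -2483.50000
t=12: T_12 = 28051.50000; y_12 − T_12 = 25568 − 28051.50000 = -2483.50000
Mean deviation: (-2483.50000 + -2483.50000 + -2483.50000) / 3 = -2483.500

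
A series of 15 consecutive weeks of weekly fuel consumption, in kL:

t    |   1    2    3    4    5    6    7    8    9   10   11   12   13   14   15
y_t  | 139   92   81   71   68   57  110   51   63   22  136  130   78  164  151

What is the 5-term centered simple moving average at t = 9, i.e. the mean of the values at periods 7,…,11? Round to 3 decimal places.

76.400

Sum of periods 7–11: 110 + 51 + 63 + 22 + 136 = 382
Divide by 5: 382 / 5 = 76.400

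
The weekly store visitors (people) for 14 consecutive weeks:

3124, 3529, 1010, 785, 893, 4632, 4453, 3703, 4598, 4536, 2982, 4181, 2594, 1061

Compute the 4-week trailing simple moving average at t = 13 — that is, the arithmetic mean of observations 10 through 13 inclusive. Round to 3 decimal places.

3573.250

Sum of periods 10–13: 4536 + 2982 + 4181 + 2594 = 14293
Divide by 4: 14293 / 4 = 3573.250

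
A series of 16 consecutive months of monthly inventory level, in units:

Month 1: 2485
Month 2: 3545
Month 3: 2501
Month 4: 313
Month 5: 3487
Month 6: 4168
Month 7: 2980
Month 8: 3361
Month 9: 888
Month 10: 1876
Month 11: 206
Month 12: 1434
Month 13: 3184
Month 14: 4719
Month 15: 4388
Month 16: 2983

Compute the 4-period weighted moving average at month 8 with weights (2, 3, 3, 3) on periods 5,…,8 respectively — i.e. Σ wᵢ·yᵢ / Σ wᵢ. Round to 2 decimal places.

3500.09

Weighted sum: 2·3487 + 3·4168 + 3·2980 + 3·3361 = 6974 + 12504 + 8940 + 10083 = 38501
Weight total: 2 + 3 + 3 + 3 = 11
WMA = 38501 / 11 = 3500.09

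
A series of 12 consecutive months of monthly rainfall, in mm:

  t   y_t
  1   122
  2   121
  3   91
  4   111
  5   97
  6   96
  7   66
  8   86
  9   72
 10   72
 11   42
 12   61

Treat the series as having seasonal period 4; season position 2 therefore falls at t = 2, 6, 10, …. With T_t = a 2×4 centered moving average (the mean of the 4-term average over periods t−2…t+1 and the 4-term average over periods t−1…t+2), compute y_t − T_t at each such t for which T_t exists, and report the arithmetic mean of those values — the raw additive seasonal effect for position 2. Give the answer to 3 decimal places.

6.875

Season position 2 occurs at t = 6, 10 (where T_t is defined).
t=6: T_6 = 89.37500; y_6 − T_6 = 96 − 89.37500 = 6.62500
t=10: T_10 = 64.87500; y_10 − T_10 = 72 − 64.87500 = 7.12500
Mean deviation: (6.62500 + 7.12500) / 2 = 6.875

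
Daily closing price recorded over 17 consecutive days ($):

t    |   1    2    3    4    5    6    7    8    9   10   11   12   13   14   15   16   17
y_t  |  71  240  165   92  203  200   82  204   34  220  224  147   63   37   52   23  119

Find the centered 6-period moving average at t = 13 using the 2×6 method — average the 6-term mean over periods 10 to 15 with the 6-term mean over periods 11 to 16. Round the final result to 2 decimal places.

107.42

Sum over 10–15: 220 + 224 + 147 + 63 + 37 + 52 = 743
Sum over 11–16: 224 + 147 + 63 + 37 + 52 + 23 = 546
CMA at t=13 = (743 + 546) / (2·6) = 1289 / 12 = 107.42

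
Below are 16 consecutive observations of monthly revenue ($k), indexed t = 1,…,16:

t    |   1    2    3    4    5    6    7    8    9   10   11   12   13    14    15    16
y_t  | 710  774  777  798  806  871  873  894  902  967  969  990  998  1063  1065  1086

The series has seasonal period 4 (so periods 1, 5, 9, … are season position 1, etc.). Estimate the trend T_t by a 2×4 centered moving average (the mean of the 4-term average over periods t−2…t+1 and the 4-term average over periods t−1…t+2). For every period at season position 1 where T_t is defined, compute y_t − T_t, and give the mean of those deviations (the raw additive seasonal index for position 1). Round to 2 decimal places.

-19.00

Season position 1 occurs at t = 5, 9, 13 (where T_t is defined).
t=5: T_5 = 825.0000; y_5 − T_5 = 806 − 825.0000 = -19.0000
t=9: T_9 = 921.0000; y_9 − T_9 = 902 − 921.0000 = -19.0000
t=13: T_13 = 1017.0000; y_13 − T_13 = 998 − 1017.0000 = -19.0000
Mean deviation: (-19.0000 + -19.0000 + -19.0000) / 3 = -19.00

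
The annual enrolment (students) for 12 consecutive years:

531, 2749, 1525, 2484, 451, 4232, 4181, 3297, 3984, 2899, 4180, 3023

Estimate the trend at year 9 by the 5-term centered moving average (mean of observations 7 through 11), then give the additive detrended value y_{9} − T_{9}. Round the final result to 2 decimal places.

275.80

Trend T_9 = (4181 + 3297 + 3984 + 2899 + 4180) / 5 = 18541/5 = 3708.2000
Detrended value: 3984 − 3708.2000 = 275.80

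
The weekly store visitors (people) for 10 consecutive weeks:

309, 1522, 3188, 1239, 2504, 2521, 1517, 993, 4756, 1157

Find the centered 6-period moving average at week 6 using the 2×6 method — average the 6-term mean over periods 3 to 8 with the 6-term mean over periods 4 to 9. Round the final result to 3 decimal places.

2124.333

Sum over 3–8: 3188 + 1239 + 2504 + 2521 + 1517 + 993 = 11962
Sum over 4–9: 1239 + 2504 + 2521 + 1517 + 993 + 4756 = 13530
CMA at t=6 = (11962 + 13530) / (2·6) = 25492 / 12 = 2124.333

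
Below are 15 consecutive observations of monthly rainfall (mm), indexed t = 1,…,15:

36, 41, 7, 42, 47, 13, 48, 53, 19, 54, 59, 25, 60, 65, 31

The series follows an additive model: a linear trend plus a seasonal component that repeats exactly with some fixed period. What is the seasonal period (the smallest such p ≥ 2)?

3

First differences y_{t+1} − y_t: 5, -34, 35, 5, -34, 35, 5, -34, …
The difference pattern repeats every 3 terms and not for any smaller step, so p = 3.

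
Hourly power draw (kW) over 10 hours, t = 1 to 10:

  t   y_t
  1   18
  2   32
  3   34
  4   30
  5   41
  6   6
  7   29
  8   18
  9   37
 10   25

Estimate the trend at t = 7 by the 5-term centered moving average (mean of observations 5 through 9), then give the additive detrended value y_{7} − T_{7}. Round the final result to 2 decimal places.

Trend T_7 = (41 + 6 + 29 + 18 + 37) / 5 = 131/5 = 26.2000
Detrended value: 29 − 26.2000 = 2.80

2.80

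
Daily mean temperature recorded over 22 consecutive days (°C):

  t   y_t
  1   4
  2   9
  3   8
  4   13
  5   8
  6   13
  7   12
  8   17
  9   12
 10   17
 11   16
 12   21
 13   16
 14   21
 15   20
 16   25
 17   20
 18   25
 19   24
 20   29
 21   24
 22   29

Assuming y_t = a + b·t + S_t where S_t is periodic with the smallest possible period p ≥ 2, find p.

4

First differences y_{t+1} − y_t: 5, -1, 5, -5, 5, -1, 5, -5, 5, -1, …
The difference pattern repeats every 4 terms and not for any smaller step, so p = 4.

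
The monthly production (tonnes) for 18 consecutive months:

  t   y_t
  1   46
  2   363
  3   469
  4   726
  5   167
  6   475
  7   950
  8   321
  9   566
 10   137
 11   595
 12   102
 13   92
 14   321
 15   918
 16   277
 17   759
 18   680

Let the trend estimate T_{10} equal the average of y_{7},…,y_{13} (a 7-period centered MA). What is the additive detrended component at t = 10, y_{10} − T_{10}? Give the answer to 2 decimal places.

-257.71

Trend T_10 = (950 + 321 + 566 + 137 + 595 + 102 + 92) / 7 = 2763/7 = 394.7143
Detrended value: 137 − 394.7143 = -257.71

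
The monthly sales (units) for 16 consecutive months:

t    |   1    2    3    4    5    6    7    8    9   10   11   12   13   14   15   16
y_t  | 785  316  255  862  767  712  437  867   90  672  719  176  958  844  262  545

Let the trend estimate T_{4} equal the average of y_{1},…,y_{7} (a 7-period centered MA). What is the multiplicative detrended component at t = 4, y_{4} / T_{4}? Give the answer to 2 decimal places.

1.46

Trend T_4 = (785 + 316 + 255 + 862 + 767 + 712 + 437) / 7 = 4134/7 = 590.5714
Ratio to trend: 862 / 590.5714 = 1.46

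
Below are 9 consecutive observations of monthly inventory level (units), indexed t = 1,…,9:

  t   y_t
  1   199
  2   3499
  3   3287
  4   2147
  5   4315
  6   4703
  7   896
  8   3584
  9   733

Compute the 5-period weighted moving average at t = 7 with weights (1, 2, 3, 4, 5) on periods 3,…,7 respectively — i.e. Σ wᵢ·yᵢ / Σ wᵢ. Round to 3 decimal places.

Weighted sum: 1·3287 + 2·2147 + 3·4315 + 4·4703 + 5·896 = 3287 + 4294 + 12945 + 18812 + 4480 = 43818
Weight total: 1 + 2 + 3 + 4 + 5 = 15
WMA = 43818 / 15 = 2921.200

2921.200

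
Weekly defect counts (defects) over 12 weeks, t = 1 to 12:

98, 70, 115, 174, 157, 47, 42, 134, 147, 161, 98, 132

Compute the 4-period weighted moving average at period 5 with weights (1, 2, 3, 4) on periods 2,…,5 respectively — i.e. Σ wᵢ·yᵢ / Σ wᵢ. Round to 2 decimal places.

145.00

Weighted sum: 1·70 + 2·115 + 3·174 + 4·157 = 70 + 230 + 522 + 628 = 1450
Weight total: 1 + 2 + 3 + 4 = 10
WMA = 1450 / 10 = 145.00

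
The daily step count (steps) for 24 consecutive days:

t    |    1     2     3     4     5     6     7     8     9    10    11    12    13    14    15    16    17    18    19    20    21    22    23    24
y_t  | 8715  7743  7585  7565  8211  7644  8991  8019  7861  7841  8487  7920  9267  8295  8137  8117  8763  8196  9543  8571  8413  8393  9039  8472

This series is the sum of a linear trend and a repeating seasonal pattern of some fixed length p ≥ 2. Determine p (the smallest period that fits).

6

First differences y_{t+1} − y_t: -972, -158, -20, 646, -567, 1347, -972, -158, -20, 646, -567, 1347, -972, -158, …
The difference pattern repeats every 6 terms and not for any smaller step, so p = 6.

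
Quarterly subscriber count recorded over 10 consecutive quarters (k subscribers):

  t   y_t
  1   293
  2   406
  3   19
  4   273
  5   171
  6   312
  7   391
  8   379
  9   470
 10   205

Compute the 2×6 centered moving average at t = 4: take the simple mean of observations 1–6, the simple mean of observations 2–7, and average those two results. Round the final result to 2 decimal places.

253.83

Sum over 1–6: 293 + 406 + 19 + 273 + 171 + 312 = 1474
Sum over 2–7: 406 + 19 + 273 + 171 + 312 + 391 = 1572
CMA at t=4 = (1474 + 1572) / (2·6) = 3046 / 12 = 253.83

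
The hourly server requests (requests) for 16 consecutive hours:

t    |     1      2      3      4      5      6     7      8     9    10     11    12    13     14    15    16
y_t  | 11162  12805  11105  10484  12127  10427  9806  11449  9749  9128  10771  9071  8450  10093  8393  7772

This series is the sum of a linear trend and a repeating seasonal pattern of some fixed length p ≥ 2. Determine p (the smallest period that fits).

First differences y_{t+1} − y_t: 1643, -1700, -621, 1643, -1700, -621, 1643, -1700, …
The difference pattern repeats every 3 terms and not for any smaller step, so p = 3.

3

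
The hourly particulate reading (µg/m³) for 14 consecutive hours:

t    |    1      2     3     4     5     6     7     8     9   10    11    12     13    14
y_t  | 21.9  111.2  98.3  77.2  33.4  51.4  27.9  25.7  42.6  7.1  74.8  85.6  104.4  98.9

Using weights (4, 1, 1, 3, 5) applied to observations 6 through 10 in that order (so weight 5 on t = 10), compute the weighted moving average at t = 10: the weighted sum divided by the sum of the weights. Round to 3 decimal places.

30.179

Weighted sum: 4·51.4 + 1·27.9 + 1·25.7 + 3·42.6 + 5·7.1 = 205.6 + 27.9 + 25.7 + 127.8 + 35.5 = 422.5
Weight total: 4 + 1 + 1 + 3 + 5 = 14
WMA = 422.5 / 14 = 30.179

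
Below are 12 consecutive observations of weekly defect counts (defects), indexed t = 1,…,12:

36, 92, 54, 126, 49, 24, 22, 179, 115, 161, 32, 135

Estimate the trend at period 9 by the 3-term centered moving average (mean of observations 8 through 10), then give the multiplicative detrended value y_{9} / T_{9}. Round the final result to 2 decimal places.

0.76

Trend T_9 = (179 + 115 + 161) / 3 = 455/3 = 151.6667
Ratio to trend: 115 / 151.6667 = 0.76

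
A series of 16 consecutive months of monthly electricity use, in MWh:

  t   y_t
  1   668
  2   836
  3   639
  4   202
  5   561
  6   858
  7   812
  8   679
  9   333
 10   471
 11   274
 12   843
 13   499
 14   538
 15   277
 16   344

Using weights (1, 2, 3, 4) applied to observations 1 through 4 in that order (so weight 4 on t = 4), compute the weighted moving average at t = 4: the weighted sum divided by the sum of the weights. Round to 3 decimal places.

506.500

Weighted sum: 1·668 + 2·836 + 3·639 + 4·202 = 668 + 1672 + 1917 + 808 = 5065
Weight total: 1 + 2 + 3 + 4 = 10
WMA = 5065 / 10 = 506.500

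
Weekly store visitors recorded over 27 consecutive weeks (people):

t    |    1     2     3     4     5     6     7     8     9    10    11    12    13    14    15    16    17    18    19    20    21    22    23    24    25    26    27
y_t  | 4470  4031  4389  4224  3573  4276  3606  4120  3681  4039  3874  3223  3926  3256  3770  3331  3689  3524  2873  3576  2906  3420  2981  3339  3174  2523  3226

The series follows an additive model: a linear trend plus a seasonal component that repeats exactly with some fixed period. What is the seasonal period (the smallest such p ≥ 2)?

First differences y_{t+1} − y_t: -439, 358, -165, -651, 703, -670, 514, -439, 358, -165, -651, 703, -670, 514, -439, 358, …
The difference pattern repeats every 7 terms and not for any smaller step, so p = 7.

7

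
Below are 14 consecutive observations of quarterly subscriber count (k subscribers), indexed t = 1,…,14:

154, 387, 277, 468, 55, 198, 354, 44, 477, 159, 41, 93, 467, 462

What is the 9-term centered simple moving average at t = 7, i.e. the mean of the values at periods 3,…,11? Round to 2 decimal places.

230.33

Sum of periods 3–11: 277 + 468 + 55 + 198 + 354 + 44 + 477 + 159 + 41 = 2073
Divide by 9: 2073 / 9 = 230.33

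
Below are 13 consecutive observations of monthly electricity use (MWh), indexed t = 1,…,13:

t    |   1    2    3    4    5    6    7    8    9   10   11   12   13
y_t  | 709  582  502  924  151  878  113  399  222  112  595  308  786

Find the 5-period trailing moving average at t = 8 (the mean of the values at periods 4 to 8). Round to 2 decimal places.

Sum of periods 4–8: 924 + 151 + 878 + 113 + 399 = 2465
Divide by 5: 2465 / 5 = 493.00

493.00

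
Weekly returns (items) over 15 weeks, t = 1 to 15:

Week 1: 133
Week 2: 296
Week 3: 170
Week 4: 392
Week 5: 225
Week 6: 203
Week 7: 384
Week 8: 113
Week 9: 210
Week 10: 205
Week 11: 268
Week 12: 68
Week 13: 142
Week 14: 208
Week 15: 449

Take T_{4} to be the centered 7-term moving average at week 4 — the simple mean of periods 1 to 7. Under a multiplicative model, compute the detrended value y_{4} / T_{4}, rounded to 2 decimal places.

1.52

Trend T_4 = (133 + 296 + 170 + 392 + 225 + 203 + 384) / 7 = 1803/7 = 257.5714
Ratio to trend: 392 / 257.5714 = 1.52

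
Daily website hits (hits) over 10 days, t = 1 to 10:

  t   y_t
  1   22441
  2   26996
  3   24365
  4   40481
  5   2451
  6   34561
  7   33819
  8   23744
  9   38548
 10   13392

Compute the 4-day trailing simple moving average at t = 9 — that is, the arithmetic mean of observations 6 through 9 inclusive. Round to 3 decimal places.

Sum of periods 6–9: 34561 + 33819 + 23744 + 38548 = 130672
Divide by 4: 130672 / 4 = 32668.000

32668.000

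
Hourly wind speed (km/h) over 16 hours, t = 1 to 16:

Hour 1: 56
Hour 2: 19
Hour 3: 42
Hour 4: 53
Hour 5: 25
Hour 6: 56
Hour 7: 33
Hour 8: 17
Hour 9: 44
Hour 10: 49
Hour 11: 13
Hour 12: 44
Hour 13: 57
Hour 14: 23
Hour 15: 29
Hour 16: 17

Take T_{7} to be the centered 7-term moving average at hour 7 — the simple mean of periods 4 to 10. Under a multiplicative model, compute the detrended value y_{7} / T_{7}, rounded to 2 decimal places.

0.83

Trend T_7 = (53 + 25 + 56 + 33 + 17 + 44 + 49) / 7 = 277/7 = 39.5714
Ratio to trend: 33 / 39.5714 = 0.83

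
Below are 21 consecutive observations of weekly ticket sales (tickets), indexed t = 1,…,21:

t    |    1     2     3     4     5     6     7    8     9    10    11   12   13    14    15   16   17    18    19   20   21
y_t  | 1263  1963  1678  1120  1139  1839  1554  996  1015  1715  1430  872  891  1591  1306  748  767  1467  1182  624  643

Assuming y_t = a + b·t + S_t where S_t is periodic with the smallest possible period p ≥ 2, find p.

First differences y_{t+1} − y_t: 700, -285, -558, 19, 700, -285, -558, 19, 700, -285, …
The difference pattern repeats every 4 terms and not for any smaller step, so p = 4.

4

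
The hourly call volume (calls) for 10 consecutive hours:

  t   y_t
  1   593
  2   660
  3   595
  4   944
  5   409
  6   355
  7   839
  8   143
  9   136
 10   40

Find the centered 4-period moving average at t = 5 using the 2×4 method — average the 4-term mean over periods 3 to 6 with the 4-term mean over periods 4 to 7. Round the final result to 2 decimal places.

Sum over 3–6: 595 + 944 + 409 + 355 = 2303
Sum over 4–7: 944 + 409 + 355 + 839 = 2547
CMA at t=5 = (2303 + 2547) / (2·4) = 4850 / 8 = 606.25

606.25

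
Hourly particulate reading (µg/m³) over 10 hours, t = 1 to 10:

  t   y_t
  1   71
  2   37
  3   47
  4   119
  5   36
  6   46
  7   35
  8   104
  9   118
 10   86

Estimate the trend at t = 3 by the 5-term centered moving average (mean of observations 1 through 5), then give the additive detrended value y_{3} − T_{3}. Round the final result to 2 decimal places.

Trend T_3 = (71 + 37 + 47 + 119 + 36) / 5 = 310/5 = 62.0000
Detrended value: 47 − 62.0000 = -15.00

-15.00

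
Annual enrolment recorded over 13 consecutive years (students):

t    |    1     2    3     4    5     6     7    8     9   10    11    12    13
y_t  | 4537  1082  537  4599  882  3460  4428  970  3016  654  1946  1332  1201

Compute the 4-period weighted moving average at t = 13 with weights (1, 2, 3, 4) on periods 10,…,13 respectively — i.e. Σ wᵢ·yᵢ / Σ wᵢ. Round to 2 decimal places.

Weighted sum: 1·654 + 2·1946 + 3·1332 + 4·1201 = 654 + 3892 + 3996 + 4804 = 13346
Weight total: 1 + 2 + 3 + 4 = 10
WMA = 13346 / 10 = 1334.60

1334.60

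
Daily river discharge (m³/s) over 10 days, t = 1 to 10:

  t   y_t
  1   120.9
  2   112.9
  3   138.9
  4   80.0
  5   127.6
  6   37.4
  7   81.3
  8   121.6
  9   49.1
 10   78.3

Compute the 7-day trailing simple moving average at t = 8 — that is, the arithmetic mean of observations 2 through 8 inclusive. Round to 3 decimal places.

Sum of periods 2–8: 112.9 + 138.9 + 80.0 + 127.6 + 37.4 + 81.3 + 121.6 = 699.7
Divide by 7: 699.7 / 7 = 99.957

99.957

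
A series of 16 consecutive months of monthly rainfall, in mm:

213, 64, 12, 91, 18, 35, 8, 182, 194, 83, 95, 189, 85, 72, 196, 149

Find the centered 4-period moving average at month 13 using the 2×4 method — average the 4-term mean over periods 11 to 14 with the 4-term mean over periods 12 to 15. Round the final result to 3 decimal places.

Sum over 11–14: 95 + 189 + 85 + 72 = 441
Sum over 12–15: 189 + 85 + 72 + 196 = 542
CMA at t=13 = (441 + 542) / (2·4) = 983 / 8 = 122.875

122.875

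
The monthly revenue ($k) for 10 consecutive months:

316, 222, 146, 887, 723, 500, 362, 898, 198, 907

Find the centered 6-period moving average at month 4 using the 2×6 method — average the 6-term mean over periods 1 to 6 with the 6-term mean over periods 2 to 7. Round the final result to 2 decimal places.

469.50

Sum over 1–6: 316 + 222 + 146 + 887 + 723 + 500 = 2794
Sum over 2–7: 222 + 146 + 887 + 723 + 500 + 362 = 2840
CMA at t=4 = (2794 + 2840) / (2·6) = 5634 / 12 = 469.50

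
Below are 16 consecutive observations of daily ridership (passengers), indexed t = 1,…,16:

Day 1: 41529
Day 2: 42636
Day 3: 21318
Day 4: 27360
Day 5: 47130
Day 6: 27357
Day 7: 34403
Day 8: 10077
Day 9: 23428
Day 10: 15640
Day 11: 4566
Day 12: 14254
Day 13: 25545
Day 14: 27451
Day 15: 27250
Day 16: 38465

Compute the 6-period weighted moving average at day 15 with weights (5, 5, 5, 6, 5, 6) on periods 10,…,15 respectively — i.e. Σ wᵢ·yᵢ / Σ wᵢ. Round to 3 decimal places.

Weighted sum: 5·15640 + 5·4566 + 5·14254 + 6·25545 + 5·27451 + 6·27250 = 78200 + 22830 + 71270 + 153270 + 137255 + 163500 = 626325
Weight total: 5 + 5 + 5 + 6 + 5 + 6 = 32
WMA = 626325 / 32 = 19572.656

19572.656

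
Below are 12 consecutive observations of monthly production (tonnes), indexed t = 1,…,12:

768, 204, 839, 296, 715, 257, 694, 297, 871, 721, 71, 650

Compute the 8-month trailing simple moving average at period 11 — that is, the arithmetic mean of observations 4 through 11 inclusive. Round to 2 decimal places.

490.25

Sum of periods 4–11: 296 + 715 + 257 + 694 + 297 + 871 + 721 + 71 = 3922
Divide by 8: 3922 / 8 = 490.25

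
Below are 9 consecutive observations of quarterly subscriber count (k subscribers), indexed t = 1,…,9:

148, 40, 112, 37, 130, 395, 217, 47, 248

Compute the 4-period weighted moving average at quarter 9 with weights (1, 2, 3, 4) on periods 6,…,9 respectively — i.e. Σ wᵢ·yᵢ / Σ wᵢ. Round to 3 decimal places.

196.200

Weighted sum: 1·395 + 2·217 + 3·47 + 4·248 = 395 + 434 + 141 + 992 = 1962
Weight total: 1 + 2 + 3 + 4 = 10
WMA = 1962 / 10 = 196.200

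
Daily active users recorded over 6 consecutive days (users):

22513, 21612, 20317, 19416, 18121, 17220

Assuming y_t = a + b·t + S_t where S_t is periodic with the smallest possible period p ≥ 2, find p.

First differences y_{t+1} − y_t: -901, -1295, -901, -1295, -901, …
The difference pattern repeats every 2 terms and not for any smaller step, so p = 2.

2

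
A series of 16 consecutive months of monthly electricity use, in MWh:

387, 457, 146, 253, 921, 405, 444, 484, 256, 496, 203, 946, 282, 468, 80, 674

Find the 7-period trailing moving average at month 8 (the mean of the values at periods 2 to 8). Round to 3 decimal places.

Sum of periods 2–8: 457 + 146 + 253 + 921 + 405 + 444 + 484 = 3110
Divide by 7: 3110 / 7 = 444.286

444.286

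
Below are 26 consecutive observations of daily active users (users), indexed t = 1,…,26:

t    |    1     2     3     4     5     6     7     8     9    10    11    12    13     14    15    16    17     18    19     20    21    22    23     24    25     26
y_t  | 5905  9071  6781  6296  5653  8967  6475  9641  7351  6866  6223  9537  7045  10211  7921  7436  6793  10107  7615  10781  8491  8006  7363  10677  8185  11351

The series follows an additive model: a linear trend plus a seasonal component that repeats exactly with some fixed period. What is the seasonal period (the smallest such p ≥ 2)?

6

First differences y_{t+1} − y_t: 3166, -2290, -485, -643, 3314, -2492, 3166, -2290, -485, -643, 3314, -2492, 3166, -2290, …
The difference pattern repeats every 6 terms and not for any smaller step, so p = 6.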